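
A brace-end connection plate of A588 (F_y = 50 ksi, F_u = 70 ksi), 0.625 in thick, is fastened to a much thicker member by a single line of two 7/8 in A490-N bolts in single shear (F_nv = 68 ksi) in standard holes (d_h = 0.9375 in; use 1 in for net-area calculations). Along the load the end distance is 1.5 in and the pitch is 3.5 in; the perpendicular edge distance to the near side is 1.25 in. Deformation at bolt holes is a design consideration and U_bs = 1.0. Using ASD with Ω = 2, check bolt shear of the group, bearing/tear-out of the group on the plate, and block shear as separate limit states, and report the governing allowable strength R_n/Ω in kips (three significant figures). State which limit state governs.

Bolt shear: A_b = π·0.875²/4 = 0.6013 in²; R_n = 68 × 0.6013 × 2 × 1 = 81.78 kips → 81.78 / 2 = 40.9 kips.
Bearing: edge l_c = 1.031, r_n = 54.14 kips; interior l_c = 2.562, r_n = 91.88 kips; R_n = 54.14 + 1·91.88 = 146 kips → 73 kips.
Block shear: A_gv = 3.125, A_nv = 2.188, A_nt = 0.4688 in²; R_n = min(0.6F_uA_nv, 0.6F_yA_gv) + U_bs·F_u·A_nt = 124.7 kips → 62.3 kips.
Bolt shear governs: 40.9 kips.

40.9 kips (bolt shear governs)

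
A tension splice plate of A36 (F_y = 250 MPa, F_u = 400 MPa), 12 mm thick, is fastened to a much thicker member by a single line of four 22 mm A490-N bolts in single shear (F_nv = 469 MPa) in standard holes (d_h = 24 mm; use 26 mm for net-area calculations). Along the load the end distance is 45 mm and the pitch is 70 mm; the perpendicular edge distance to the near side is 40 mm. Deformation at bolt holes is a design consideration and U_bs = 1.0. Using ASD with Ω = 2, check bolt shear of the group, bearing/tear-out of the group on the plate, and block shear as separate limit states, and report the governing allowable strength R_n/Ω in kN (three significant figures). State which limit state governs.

Bolt shear: A_b = π·22²/4 = 380.1 mm²; R_n = 469 × 380.1 × 4 × 1 / 1000 = 713.1 kN → 713.1 / 2 = 357 kN.
Bearing: edge l_c = 33, r_n = 190.1 kN; interior l_c = 46, r_n = 253.4 kN; R_n = 190.1 + 3·253.4 = 950.4 kN → 475 kN.
Block shear: A_gv = 3060, A_nv = 1968, A_nt = 324 mm²; R_n = min(0.6F_uA_nv, 0.6F_yA_gv) + U_bs·F_u·A_nt = 588.6 kN → 294 kN.
Block shear governs: 294 kN.

294 kN (block shear governs)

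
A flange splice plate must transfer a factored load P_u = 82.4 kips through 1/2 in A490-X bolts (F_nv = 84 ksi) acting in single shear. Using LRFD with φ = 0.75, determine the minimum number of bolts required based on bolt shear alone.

A_b = π·0.5²/4 = 0.1963 in².
Per-bolt design strength φR_n = 0.75 × 84 × 0.1963 × 1 = 12.37 kips.
n ≥ 82.4 / 12.37 = 6.661 → use 7 bolts.

7 bolts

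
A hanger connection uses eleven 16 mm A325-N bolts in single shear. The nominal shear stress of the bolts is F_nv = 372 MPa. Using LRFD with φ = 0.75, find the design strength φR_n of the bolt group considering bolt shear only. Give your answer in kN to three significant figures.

A_b = π × 16² / 4 = 201.1 mm².
R_n = F_nv · A_b · n · n_s = 372 × 201.1 × 11 × 1 / 1000 = 822.7 kN.
Design strength φR_n = 0.75 × 822.7 = 617 kN.

617 kN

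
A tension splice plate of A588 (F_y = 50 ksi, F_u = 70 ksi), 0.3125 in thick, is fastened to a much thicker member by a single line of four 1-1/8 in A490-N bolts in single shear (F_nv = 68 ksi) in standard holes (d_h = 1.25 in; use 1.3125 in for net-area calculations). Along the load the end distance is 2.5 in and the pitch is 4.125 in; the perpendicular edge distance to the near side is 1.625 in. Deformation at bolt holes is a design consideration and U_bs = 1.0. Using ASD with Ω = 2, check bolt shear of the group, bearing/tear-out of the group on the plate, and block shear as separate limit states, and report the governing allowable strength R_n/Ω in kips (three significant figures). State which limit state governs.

78.1 kips (block shear governs)

Bolt shear: A_b = π·1.125²/4 = 0.994 in²; R_n = 68 × 0.994 × 4 × 1 = 270.4 kips → 270.4 / 2 = 135 kips.
Bearing: edge l_c = 1.875, r_n = 49.22 kips; interior l_c = 2.875, r_n = 59.06 kips; R_n = 49.22 + 3·59.06 = 226.4 kips → 113 kips.
Block shear: A_gv = 4.648, A_nv = 3.213, A_nt = 0.3027 in²; R_n = min(0.6F_uA_nv, 0.6F_yA_gv) + U_bs·F_u·A_nt = 156.1 kips → 78.1 kips.
Block shear governs: 78.1 kips.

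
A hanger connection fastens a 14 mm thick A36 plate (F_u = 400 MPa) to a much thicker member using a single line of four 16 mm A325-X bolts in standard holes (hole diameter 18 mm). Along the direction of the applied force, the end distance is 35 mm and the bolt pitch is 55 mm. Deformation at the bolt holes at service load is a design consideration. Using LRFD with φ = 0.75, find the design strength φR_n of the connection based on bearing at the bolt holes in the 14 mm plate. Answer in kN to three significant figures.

615 kN

Per bolt r_n = 1.2 l_c t F_u ≤ 2.4 d t F_u; upper limit = 2.4 × 16 × 14 × 400 / 1000 = 215 kN.
Edge bolt: l_c = 35 − 18/2 = 26 mm → 1.2 × 26 × 14 × 400 / 1000 = 174.7 → r_n = 174.7 kN.
Interior bolts: l_c = 55 − 18 = 37 mm → 1.2 × 37 × 14 × 400 / 1000 = 248.6 → r_n = 215 kN.
R_n = 1 × 174.7 + 3 × 215 = 819.8 kN.
Design strength φR_n = 0.75 × 819.8 = 615 kN.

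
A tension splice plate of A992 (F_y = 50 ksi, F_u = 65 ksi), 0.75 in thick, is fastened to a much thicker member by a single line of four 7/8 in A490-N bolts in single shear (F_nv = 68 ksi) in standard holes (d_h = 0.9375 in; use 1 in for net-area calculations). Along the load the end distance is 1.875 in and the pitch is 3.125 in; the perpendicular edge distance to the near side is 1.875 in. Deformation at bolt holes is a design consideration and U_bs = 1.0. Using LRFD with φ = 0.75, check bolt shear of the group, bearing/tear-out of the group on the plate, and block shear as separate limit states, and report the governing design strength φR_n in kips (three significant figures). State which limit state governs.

Bolt shear: A_b = π·0.875²/4 = 0.6013 in²; R_n = 68 × 0.6013 × 4 × 1 = 163.6 kips → 0.75 × 163.6 = 123 kips.
Bearing: edge l_c = 1.406, r_n = 82.27 kips; interior l_c = 2.188, r_n = 102.4 kips; R_n = 82.27 + 3·102.4 = 389.4 kips → 292 kips.
Block shear: A_gv = 8.438, A_nv = 5.812, A_nt = 1.031 in²; R_n = min(0.6F_uA_nv, 0.6F_yA_gv) + U_bs·F_u·A_nt = 293.7 kips → 220 kips.
Bolt shear governs: 123 kips.

123 kips (bolt shear governs)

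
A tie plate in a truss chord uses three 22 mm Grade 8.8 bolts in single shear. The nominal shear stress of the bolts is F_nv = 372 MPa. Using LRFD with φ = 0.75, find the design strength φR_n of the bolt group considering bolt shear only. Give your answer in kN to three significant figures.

318 kN

A_b = π × 22² / 4 = 380.1 mm².
R_n = F_nv · A_b · n · n_s = 372 × 380.1 × 3 × 1 / 1000 = 424.2 kN.
Design strength φR_n = 0.75 × 424.2 = 318 kN.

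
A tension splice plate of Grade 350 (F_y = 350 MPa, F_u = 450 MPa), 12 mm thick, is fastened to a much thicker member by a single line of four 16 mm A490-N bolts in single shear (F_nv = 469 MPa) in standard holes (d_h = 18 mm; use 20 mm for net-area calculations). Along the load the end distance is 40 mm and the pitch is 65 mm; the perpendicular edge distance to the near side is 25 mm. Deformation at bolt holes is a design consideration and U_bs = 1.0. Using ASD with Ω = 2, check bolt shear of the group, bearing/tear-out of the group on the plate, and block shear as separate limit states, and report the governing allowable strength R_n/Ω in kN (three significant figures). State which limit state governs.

Bolt shear: A_b = π·16²/4 = 201.1 mm²; R_n = 469 × 201.1 × 4 × 1 / 1000 = 377.2 kN → 377.2 / 2 = 189 kN.
Bearing: edge l_c = 31, r_n = 200.9 kN; interior l_c = 47, r_n = 207.4 kN; R_n = 200.9 + 3·207.4 = 823 kN → 411 kN.
Block shear: A_gv = 2820, A_nv = 1980, A_nt = 180 mm²; R_n = min(0.6F_uA_nv, 0.6F_yA_gv) + U_bs·F_u·A_nt = 615.6 kN → 308 kN.
Bolt shear governs: 189 kN.

189 kN (bolt shear governs)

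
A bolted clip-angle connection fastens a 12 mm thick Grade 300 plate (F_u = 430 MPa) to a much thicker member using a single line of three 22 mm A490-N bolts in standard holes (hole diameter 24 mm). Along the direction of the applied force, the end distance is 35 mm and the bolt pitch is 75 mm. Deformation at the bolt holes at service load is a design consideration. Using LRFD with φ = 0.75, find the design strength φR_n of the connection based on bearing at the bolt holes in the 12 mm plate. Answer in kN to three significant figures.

515 kN

Per bolt r_n = 1.2 l_c t F_u ≤ 2.4 d t F_u; upper limit = 2.4 × 22 × 12 × 430 / 1000 = 272.4 kN.
Edge bolt: l_c = 35 − 24/2 = 23 mm → 1.2 × 23 × 12 × 430 / 1000 = 142.4 → r_n = 142.4 kN.
Interior bolts: l_c = 75 − 24 = 51 mm → 1.2 × 51 × 12 × 430 / 1000 = 315.8 → r_n = 272.4 kN.
R_n = 1 × 142.4 + 2 × 272.4 = 687.3 kN.
Design strength φR_n = 0.75 × 687.3 = 515 kN.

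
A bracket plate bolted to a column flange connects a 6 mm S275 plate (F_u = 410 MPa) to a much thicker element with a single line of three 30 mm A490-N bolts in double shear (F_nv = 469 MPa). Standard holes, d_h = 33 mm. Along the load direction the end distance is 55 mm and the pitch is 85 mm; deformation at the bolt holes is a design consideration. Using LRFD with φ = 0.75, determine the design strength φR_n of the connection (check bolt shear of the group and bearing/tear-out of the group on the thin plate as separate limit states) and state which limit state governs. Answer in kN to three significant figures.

Bolt shear: A_b = π·30²/4 = 706.9 mm²; R_n = 469 × 706.9 × 3 × 2 / 1000 = 1989 kN → 0.75 × 1989 = 1490 kN.
Bearing (1.2 l_c t F_u ≤ 2.4 d t F_u): upper limit = 2.4·30·6·410 / 1000 = 177.1 kN.
  Edge l_c = 55 − 33/2 = 38.5 → r_n = 113.7 kN; interior l_c = 85 − 33 = 52 → r_n = 153.5 kN.
  R_n,bearing = 1·113.7 + 2·153.5 = 420.7 kN → 0.75 × 420.7 = 315 kN.
Bearing governs: 315 kN.

315 kN (bearing governs)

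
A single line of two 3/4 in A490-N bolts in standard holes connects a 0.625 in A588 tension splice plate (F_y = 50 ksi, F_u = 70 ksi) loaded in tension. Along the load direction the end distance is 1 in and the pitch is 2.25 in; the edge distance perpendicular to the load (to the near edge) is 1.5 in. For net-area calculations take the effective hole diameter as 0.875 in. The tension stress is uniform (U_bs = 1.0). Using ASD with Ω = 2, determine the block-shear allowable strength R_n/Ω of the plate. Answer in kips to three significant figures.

48.7 kips

Shear plane L_v = 1 + 1·2.25 = 3.25 in; A_gv = 3.25 × 0.625 = 2.031 in².
A_nv = (3.25 − 1.5·0.875) × 0.625 = 1.211 in².
A_nt = (1.5 − 0.5·0.875) × 0.625 = 0.6641 in².
0.6 F_u A_nv = 50.86 kips; 0.6 F_y A_gv = 60.94 kips → shear rupture governs the shear term.
R_n = 50.86 + 1.0 × 70 × 0.6641 = 97.34 kips.
Allowable strength R_n/Ω = 97.34 / 2 = 48.7 kips.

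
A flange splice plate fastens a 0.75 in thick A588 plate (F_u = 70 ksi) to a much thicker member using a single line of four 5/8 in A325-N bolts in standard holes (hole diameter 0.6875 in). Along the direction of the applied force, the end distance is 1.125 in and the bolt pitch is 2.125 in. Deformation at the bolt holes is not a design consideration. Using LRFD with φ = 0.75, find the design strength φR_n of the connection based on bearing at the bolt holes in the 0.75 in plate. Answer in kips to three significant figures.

268 kips

Per bolt r_n = 1.5 l_c t F_u ≤ 3.0 d t F_u; upper limit = 3.0 × 0.625 × 0.75 × 70 = 98.44 kips.
Edge bolt: l_c = 1.125 − 0.6875/2 = 0.7812 in → 1.5 × 0.7812 × 0.75 × 70 = 61.52 → r_n = 61.52 kips.
Interior bolts: l_c = 2.125 − 0.6875 = 1.438 in → 1.5 × 1.438 × 0.75 × 70 = 113.2 → r_n = 98.44 kips.
R_n = 1 × 61.52 + 3 × 98.44 = 356.8 kips.
Design strength φR_n = 0.75 × 356.8 = 268 kips.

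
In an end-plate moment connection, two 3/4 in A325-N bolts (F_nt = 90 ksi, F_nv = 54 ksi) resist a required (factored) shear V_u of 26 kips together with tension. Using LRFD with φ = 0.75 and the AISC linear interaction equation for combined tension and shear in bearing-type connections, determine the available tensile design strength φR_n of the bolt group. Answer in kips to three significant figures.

34.2 kips

A_b = π·0.75²/4 = 0.4418 in²; f_rv = 26 / (2 × 0.4418) = 29.43 ksi.
F'_nt = 1.3 F_nt − (F_nt / φF_nv) f_rv = 1.3·90 − (90/(0.75·54))·29.43 = 51.61 ksi, capped at F_nt → F'_nt = 51.61 ksi.
R_n = F'_nt · A_b · n = 51.61 × 0.4418 × 2 = 45.6 kips.
Design strength φR_n = 0.75 × 45.6 = 34.2 kips.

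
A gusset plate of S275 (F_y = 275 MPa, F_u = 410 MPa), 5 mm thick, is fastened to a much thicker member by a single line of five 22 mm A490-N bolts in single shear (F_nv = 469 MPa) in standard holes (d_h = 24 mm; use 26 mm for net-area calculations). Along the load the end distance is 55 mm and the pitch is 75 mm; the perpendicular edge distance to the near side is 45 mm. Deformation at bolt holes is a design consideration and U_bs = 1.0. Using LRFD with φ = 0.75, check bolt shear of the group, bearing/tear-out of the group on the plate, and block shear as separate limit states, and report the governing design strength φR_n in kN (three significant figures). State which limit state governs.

Bolt shear: A_b = π·22²/4 = 380.1 mm²; R_n = 469 × 380.1 × 5 × 1 / 1000 = 891.4 kN → 0.75 × 891.4 = 669 kN.
Bearing: edge l_c = 43, r_n = 105.8 kN; interior l_c = 51, r_n = 108.2 kN; R_n = 105.8 + 4·108.2 = 538.7 kN → 404 kN.
Block shear: A_gv = 1775, A_nv = 1190, A_nt = 160 mm²; R_n = min(0.6F_uA_nv, 0.6F_yA_gv) + U_bs·F_u·A_nt = 358.3 kN → 269 kN.
Block shear governs: 269 kN.

269 kN (block shear governs)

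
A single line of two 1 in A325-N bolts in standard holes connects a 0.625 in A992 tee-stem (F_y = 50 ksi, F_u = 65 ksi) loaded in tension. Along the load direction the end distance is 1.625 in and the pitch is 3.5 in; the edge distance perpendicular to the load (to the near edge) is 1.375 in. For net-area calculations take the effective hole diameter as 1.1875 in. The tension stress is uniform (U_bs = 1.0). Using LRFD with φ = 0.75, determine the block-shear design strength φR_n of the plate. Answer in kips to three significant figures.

Shear plane L_v = 1.625 + 1·3.5 = 5.125 in; A_gv = 5.125 × 0.625 = 3.203 in².
A_nv = (5.125 − 1.5·1.1875) × 0.625 = 2.09 in².
A_nt = (1.375 − 0.5·1.1875) × 0.625 = 0.4883 in².
0.6 F_u A_nv = 81.5 kips; 0.6 F_y A_gv = 96.09 kips → shear rupture governs the shear term.
R_n = 81.5 + 1.0 × 65 × 0.4883 = 113.2 kips.
Design strength φR_n = 0.75 × 113.2 = 84.9 kips.

84.9 kips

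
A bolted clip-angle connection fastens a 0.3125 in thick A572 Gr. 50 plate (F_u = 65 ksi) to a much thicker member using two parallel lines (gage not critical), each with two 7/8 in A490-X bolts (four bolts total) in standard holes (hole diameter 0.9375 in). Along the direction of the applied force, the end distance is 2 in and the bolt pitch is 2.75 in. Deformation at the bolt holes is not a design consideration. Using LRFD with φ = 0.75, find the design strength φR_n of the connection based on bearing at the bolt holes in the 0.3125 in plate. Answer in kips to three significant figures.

150 kips

Per bolt r_n = 1.5 l_c t F_u ≤ 3.0 d t F_u; upper limit = 3.0 × 0.875 × 0.3125 × 65 = 53.32 kips.
Edge bolt: l_c = 2 − 0.9375/2 = 1.531 in → 1.5 × 1.531 × 0.3125 × 65 = 46.66 → r_n = 46.66 kips.
Interior bolts: l_c = 2.75 − 0.9375 = 1.812 in → 1.5 × 1.812 × 0.3125 × 65 = 55.22 → r_n = 53.32 kips.
R_n = 2 × 46.66 + 2 × 53.32 = 200 kips.
Design strength φR_n = 0.75 × 200 = 150 kips.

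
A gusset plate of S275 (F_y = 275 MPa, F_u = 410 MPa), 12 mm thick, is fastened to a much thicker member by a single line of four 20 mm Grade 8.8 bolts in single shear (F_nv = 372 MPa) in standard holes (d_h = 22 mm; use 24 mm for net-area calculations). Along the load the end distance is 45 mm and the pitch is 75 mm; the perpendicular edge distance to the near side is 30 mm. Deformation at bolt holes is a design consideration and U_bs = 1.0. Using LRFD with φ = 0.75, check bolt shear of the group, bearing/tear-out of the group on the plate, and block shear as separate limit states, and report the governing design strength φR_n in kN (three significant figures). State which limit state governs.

351 kN (bolt shear governs)

Bolt shear: A_b = π·20²/4 = 314.2 mm²; R_n = 372 × 314.2 × 4 × 1 / 1000 = 467.5 kN → 0.75 × 467.5 = 351 kN.
Bearing: edge l_c = 34, r_n = 200.7 kN; interior l_c = 53, r_n = 236.2 kN; R_n = 200.7 + 3·236.2 = 909.2 kN → 682 kN.
Block shear: A_gv = 3240, A_nv = 2232, A_nt = 216 mm²; R_n = min(0.6F_uA_nv, 0.6F_yA_gv) + U_bs·F_u·A_nt = 623.2 kN → 467 kN.
Bolt shear governs: 351 kN.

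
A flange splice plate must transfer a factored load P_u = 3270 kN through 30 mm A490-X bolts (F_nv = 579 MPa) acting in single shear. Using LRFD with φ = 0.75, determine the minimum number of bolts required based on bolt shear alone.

A_b = π·30²/4 = 706.9 mm².
Per-bolt design strength φR_n = 0.75 × 579 × 706.9 × 1 / 1000 = 307 kN.
n ≥ 3270 / 307 = 10.65 → use 11 bolts.

11 bolts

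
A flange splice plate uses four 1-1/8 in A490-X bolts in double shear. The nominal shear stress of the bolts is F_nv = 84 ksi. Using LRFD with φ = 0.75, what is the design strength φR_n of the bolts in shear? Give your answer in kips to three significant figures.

501 kips

A_b = π × 1.125² / 4 = 0.994 in².
R_n = F_nv · A_b · n · n_s = 84 × 0.994 × 4 × 2 = 668 kips.
Design strength φR_n = 0.75 × 668 = 501 kips.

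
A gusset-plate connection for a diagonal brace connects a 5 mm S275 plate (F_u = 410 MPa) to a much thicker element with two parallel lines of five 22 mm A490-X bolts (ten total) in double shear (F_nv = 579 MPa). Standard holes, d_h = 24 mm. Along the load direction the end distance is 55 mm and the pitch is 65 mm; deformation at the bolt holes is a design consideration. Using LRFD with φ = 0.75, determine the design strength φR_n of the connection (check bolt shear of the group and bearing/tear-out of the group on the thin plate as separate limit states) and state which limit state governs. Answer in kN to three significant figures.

Bolt shear: A_b = π·22²/4 = 380.1 mm²; R_n = 579 × 380.1 × 10 × 2 / 1000 = 4402 kN → 0.75 × 4402 = 3300 kN.
Bearing (1.2 l_c t F_u ≤ 2.4 d t F_u): upper limit = 2.4·22·5·410 / 1000 = 108.2 kN.
  Edge l_c = 55 − 24/2 = 43 → r_n = 105.8 kN; interior l_c = 65 − 24 = 41 → r_n = 100.9 kN.
  R_n,bearing = 2·105.8 + 8·100.9 = 1018 kN → 0.75 × 1018 = 764 kN.
Bearing governs: 764 kN.

764 kN (bearing governs)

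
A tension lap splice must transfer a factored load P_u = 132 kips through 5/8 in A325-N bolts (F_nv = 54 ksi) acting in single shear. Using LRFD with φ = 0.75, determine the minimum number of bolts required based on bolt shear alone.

11 bolts

A_b = π·0.625²/4 = 0.3068 in².
Per-bolt design strength φR_n = 0.75 × 54 × 0.3068 × 1 = 12.43 kips.
n ≥ 132 / 12.43 = 10.62 → use 11 bolts.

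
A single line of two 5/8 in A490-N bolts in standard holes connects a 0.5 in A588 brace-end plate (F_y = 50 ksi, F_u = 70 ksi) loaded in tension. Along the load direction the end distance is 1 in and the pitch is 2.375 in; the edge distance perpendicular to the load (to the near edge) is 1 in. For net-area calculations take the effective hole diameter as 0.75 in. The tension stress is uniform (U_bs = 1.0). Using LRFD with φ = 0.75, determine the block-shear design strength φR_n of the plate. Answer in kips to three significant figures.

51.8 kips

Shear plane L_v = 1 + 1·2.375 = 3.375 in; A_gv = 3.375 × 0.5 = 1.688 in².
A_nv = (3.375 − 1.5·0.75) × 0.5 = 1.125 in².
A_nt = (1 − 0.5·0.75) × 0.5 = 0.3125 in².
0.6 F_u A_nv = 47.25 kips; 0.6 F_y A_gv = 50.62 kips → shear rupture governs the shear term.
R_n = 47.25 + 1.0 × 70 × 0.3125 = 69.12 kips.
Design strength φR_n = 0.75 × 69.12 = 51.8 kips.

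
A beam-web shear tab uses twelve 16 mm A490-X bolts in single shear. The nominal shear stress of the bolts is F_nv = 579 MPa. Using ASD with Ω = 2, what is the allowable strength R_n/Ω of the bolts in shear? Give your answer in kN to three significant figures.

A_b = π × 16² / 4 = 201.1 mm².
R_n = F_nv · A_b · n · n_s = 579 × 201.1 × 12 × 1 / 1000 = 1397 kN.
Allowable strength R_n/Ω = 1397 / 2 = 698 kN.

698 kN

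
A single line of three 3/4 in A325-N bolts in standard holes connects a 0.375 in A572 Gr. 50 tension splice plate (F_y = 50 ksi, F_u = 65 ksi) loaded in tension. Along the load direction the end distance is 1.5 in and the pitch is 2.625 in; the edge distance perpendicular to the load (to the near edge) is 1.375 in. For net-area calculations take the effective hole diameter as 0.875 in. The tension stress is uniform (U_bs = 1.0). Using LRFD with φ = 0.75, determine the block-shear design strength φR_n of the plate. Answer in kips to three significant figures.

67.2 kips

Shear plane L_v = 1.5 + 2·2.625 = 6.75 in; A_gv = 6.75 × 0.375 = 2.531 in².
A_nv = (6.75 − 2.5·0.875) × 0.375 = 1.711 in².
A_nt = (1.375 − 0.5·0.875) × 0.375 = 0.3516 in².
0.6 F_u A_nv = 66.73 kips; 0.6 F_y A_gv = 75.94 kips → shear rupture governs the shear term.
R_n = 66.73 + 1.0 × 65 × 0.3516 = 89.58 kips.
Design strength φR_n = 0.75 × 89.58 = 67.2 kips.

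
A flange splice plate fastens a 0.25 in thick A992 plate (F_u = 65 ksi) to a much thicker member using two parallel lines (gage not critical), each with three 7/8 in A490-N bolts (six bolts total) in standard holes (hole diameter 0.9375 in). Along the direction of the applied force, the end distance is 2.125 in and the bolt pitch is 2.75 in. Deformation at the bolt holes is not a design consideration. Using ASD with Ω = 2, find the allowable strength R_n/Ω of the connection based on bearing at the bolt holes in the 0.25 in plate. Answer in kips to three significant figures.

Per bolt r_n = 1.5 l_c t F_u ≤ 3.0 d t F_u; upper limit = 3.0 × 0.875 × 0.25 × 65 = 42.66 kips.
Edge bolt: l_c = 2.125 − 0.9375/2 = 1.656 in → 1.5 × 1.656 × 0.25 × 65 = 40.37 → r_n = 40.37 kips.
Interior bolts: l_c = 2.75 − 0.9375 = 1.812 in → 1.5 × 1.812 × 0.25 × 65 = 44.18 → r_n = 42.66 kips.
R_n = 2 × 40.37 + 4 × 42.66 = 251.4 kips.
Allowable strength R_n/Ω = 251.4 / 2 = 126 kips.

126 kips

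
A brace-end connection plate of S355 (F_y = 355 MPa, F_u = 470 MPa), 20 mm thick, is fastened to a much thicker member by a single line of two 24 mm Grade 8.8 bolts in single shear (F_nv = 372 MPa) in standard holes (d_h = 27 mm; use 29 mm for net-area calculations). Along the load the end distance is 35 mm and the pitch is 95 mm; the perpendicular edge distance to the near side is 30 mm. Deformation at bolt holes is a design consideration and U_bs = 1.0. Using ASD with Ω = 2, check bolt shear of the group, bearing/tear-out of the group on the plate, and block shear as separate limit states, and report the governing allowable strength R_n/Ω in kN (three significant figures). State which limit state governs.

Bolt shear: A_b = π·24²/4 = 452.4 mm²; R_n = 372 × 452.4 × 2 × 1 / 1000 = 336.6 kN → 336.6 / 2 = 168 kN.
Bearing: edge l_c = 21.5, r_n = 242.5 kN; interior l_c = 68, r_n = 541.4 kN; R_n = 242.5 + 1·541.4 = 784 kN → 392 kN.
Block shear: A_gv = 2600, A_nv = 1730, A_nt = 310 mm²; R_n = min(0.6F_uA_nv, 0.6F_yA_gv) + U_bs·F_u·A_nt = 633.6 kN → 317 kN.
Bolt shear governs: 168 kN.

168 kN (bolt shear governs)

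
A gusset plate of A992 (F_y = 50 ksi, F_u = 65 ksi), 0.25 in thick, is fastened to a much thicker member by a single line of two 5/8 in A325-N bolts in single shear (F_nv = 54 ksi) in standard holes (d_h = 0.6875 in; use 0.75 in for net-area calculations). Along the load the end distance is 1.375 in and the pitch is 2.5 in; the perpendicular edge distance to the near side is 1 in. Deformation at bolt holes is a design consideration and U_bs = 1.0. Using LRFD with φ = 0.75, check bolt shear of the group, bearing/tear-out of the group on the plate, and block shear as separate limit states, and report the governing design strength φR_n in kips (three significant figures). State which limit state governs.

Bolt shear: A_b = π·0.625²/4 = 0.3068 in²; R_n = 54 × 0.3068 × 2 × 1 = 33.13 kips → 0.75 × 33.13 = 24.9 kips.
Bearing: edge l_c = 1.031, r_n = 20.11 kips; interior l_c = 1.812, r_n = 24.38 kips; R_n = 20.11 + 1·24.38 = 44.48 kips → 33.4 kips.
Block shear: A_gv = 0.9688, A_nv = 0.6875, A_nt = 0.1562 in²; R_n = min(0.6F_uA_nv, 0.6F_yA_gv) + U_bs·F_u·A_nt = 36.97 kips → 27.7 kips.
Bolt shear governs: 24.9 kips.

24.9 kips (bolt shear governs)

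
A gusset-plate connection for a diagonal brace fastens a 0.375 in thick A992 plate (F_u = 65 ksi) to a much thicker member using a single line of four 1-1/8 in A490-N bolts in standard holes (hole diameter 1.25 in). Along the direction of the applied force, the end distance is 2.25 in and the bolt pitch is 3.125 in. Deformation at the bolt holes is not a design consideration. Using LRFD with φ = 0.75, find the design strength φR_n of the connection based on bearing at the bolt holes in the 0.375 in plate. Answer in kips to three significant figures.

Per bolt r_n = 1.5 l_c t F_u ≤ 3.0 d t F_u; upper limit = 3.0 × 1.125 × 0.375 × 65 = 82.27 kips.
Edge bolt: l_c = 2.25 − 1.25/2 = 1.625 in → 1.5 × 1.625 × 0.375 × 65 = 59.41 → r_n = 59.41 kips.
Interior bolts: l_c = 3.125 − 1.25 = 1.875 in → 1.5 × 1.875 × 0.375 × 65 = 68.55 → r_n = 68.55 kips.
R_n = 1 × 59.41 + 3 × 68.55 = 265.1 kips.
Design strength φR_n = 0.75 × 265.1 = 199 kips.

199 kips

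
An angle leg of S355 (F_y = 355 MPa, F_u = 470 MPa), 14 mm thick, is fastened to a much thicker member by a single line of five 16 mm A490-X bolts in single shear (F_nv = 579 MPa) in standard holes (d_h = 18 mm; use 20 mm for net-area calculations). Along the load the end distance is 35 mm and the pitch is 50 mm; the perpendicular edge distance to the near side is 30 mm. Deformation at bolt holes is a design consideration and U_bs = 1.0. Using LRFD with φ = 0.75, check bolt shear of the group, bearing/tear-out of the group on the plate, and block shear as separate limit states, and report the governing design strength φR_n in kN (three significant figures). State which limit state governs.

437 kN (bolt shear governs)

Bolt shear: A_b = π·16²/4 = 201.1 mm²; R_n = 579 × 201.1 × 5 × 1 / 1000 = 582.1 kN → 0.75 × 582.1 = 437 kN.
Bearing: edge l_c = 26, r_n = 205.3 kN; interior l_c = 32, r_n = 252.7 kN; R_n = 205.3 + 4·252.7 = 1216 kN → 912 kN.
Block shear: A_gv = 3290, A_nv = 2030, A_nt = 280 mm²; R_n = min(0.6F_uA_nv, 0.6F_yA_gv) + U_bs·F_u·A_nt = 704.1 kN → 528 kN.
Bolt shear governs: 437 kN.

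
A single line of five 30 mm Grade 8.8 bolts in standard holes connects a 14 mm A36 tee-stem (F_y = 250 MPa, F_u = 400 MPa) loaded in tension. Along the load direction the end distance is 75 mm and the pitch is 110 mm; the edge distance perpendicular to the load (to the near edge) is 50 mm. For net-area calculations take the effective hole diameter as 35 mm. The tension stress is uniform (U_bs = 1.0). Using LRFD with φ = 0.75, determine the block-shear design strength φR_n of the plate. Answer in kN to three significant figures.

948 kN

Shear plane L_v = 75 + 4·110 = 515 mm; A_gv = 515 × 14 = 7210 mm².
A_nv = (515 − 4.5·35) × 14 = 5005 mm².
A_nt = (50 − 0.5·35) × 14 = 455 mm².
0.6 F_u A_nv = 1201 kN; 0.6 F_y A_gv = 1082 kN → shear yielding governs the shear term.
R_n = 1082 + 1.0 × 400 × 455 / 1000 = 1264 kN.
Design strength φR_n = 0.75 × 1264 = 948 kN.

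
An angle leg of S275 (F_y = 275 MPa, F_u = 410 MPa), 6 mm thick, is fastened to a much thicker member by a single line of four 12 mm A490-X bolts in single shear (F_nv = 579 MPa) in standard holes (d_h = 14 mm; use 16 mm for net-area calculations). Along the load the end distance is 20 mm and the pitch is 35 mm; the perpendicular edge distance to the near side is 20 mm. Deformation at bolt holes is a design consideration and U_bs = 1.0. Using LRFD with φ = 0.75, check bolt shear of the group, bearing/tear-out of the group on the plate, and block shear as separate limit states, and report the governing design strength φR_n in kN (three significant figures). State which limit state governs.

98.5 kN (block shear governs)

Bolt shear: A_b = π·12²/4 = 113.1 mm²; R_n = 579 × 113.1 × 4 × 1 / 1000 = 261.9 kN → 0.75 × 261.9 = 196 kN.
Bearing: edge l_c = 13, r_n = 38.38 kN; interior l_c = 21, r_n = 61.99 kN; R_n = 38.38 + 3·61.99 = 224.4 kN → 168 kN.
Block shear: A_gv = 750, A_nv = 414, A_nt = 72 mm²; R_n = min(0.6F_uA_nv, 0.6F_yA_gv) + U_bs·F_u·A_nt = 131.4 kN → 98.5 kN.
Block shear governs: 98.5 kN.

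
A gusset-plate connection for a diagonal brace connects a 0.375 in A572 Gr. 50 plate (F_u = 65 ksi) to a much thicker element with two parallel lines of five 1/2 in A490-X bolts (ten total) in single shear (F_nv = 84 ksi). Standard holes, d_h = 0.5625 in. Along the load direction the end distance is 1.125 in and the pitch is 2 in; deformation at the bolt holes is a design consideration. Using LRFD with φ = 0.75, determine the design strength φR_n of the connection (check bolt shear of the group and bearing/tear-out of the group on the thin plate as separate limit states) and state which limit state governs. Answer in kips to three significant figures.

Bolt shear: A_b = π·0.5²/4 = 0.1963 in²; R_n = 84 × 0.1963 × 10 × 1 = 164.9 kips → 0.75 × 164.9 = 124 kips.
Bearing (1.2 l_c t F_u ≤ 2.4 d t F_u): upper limit = 2.4·0.5·0.375·65 = 29.25 kips.
  Edge l_c = 1.125 − 0.5625/2 = 0.8438 → r_n = 24.68 kips; interior l_c = 2 − 0.5625 = 1.438 → r_n = 29.25 kips.
  R_n,bearing = 2·24.68 + 8·29.25 = 283.4 kips → 0.75 × 283.4 = 213 kips.
Bolt shear governs: 124 kips.

124 kips (bolt shear governs)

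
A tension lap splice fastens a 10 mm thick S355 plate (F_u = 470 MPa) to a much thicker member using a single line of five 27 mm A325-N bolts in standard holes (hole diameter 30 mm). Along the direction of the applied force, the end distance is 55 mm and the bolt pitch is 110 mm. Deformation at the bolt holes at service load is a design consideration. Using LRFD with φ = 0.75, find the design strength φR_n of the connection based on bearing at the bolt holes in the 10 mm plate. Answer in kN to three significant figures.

Per bolt r_n = 1.2 l_c t F_u ≤ 2.4 d t F_u; upper limit = 2.4 × 27 × 10 × 470 / 1000 = 304.6 kN.
Edge bolt: l_c = 55 − 30/2 = 40 mm → 1.2 × 40 × 10 × 470 / 1000 = 225.6 → r_n = 225.6 kN.
Interior bolts: l_c = 110 − 30 = 80 mm → 1.2 × 80 × 10 × 470 / 1000 = 451.2 → r_n = 304.6 kN.
R_n = 1 × 225.6 + 4 × 304.6 = 1444 kN.
Design strength φR_n = 0.75 × 1444 = 1080 kN.

1080 kN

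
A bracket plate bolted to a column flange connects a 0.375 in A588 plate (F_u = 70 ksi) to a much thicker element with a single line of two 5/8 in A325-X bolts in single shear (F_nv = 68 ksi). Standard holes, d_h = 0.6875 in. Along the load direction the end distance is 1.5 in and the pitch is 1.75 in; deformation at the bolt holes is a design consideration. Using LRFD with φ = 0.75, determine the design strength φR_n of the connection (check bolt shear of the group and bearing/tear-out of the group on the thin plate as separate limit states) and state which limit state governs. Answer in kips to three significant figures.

31.3 kips (bolt shear governs)

Bolt shear: A_b = π·0.625²/4 = 0.3068 in²; R_n = 68 × 0.3068 × 2 × 1 = 41.72 kips → 0.75 × 41.72 = 31.3 kips.
Bearing (1.2 l_c t F_u ≤ 2.4 d t F_u): upper limit = 2.4·0.625·0.375·70 = 39.38 kips.
  Edge l_c = 1.5 − 0.6875/2 = 1.156 → r_n = 36.42 kips; interior l_c = 1.75 − 0.6875 = 1.062 → r_n = 33.47 kips.
  R_n,bearing = 1·36.42 + 1·33.47 = 69.89 kips → 0.75 × 69.89 = 52.4 kips.
Bolt shear governs: 31.3 kips.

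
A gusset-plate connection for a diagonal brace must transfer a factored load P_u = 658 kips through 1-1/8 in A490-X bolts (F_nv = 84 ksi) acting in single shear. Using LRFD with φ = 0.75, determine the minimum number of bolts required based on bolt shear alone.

11 bolts

A_b = π·1.125²/4 = 0.994 in².
Per-bolt design strength φR_n = 0.75 × 84 × 0.994 × 1 = 62.62 kips.
n ≥ 658 / 62.62 = 10.51 → use 11 bolts.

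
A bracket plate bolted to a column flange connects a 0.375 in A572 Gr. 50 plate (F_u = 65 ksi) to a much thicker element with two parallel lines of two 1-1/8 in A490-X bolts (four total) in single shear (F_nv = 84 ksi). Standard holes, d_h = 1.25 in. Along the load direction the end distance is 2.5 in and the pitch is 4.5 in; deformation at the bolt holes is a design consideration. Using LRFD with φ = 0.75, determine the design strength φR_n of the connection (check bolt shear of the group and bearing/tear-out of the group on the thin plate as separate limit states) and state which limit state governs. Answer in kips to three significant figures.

Bolt shear: A_b = π·1.125²/4 = 0.994 in²; R_n = 84 × 0.994 × 4 × 1 = 334 kips → 0.75 × 334 = 250 kips.
Bearing (1.2 l_c t F_u ≤ 2.4 d t F_u): upper limit = 2.4·1.125·0.375·65 = 65.81 kips.
  Edge l_c = 2.5 − 1.25/2 = 1.875 → r_n = 54.84 kips; interior l_c = 4.5 − 1.25 = 3.25 → r_n = 65.81 kips.
  R_n,bearing = 2·54.84 + 2·65.81 = 241.3 kips → 0.75 × 241.3 = 181 kips.
Bearing governs: 181 kips.

181 kips (bearing governs)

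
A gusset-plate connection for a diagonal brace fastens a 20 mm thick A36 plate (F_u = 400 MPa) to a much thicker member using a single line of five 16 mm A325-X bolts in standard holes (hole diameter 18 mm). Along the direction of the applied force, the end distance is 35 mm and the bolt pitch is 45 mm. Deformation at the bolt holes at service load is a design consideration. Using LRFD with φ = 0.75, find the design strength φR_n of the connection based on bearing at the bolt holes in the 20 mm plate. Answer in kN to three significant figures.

Per bolt r_n = 1.2 l_c t F_u ≤ 2.4 d t F_u; upper limit = 2.4 × 16 × 20 × 400 / 1000 = 307.2 kN.
Edge bolt: l_c = 35 − 18/2 = 26 mm → 1.2 × 26 × 20 × 400 / 1000 = 249.6 → r_n = 249.6 kN.
Interior bolts: l_c = 45 − 18 = 27 mm → 1.2 × 27 × 20 × 400 / 1000 = 259.2 → r_n = 259.2 kN.
R_n = 1 × 249.6 + 4 × 259.2 = 1286 kN.
Design strength φR_n = 0.75 × 1286 = 965 kN.

965 kN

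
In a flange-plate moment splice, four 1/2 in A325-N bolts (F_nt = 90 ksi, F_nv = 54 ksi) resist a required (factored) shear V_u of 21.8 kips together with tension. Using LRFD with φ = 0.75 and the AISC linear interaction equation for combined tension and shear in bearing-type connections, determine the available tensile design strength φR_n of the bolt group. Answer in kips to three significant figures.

A_b = π·0.5²/4 = 0.1963 in²; f_rv = 21.8 / (4 × 0.1963) = 27.76 ksi.
F'_nt = 1.3 F_nt − (F_nt / φF_nv) f_rv = 1.3·90 − (90/(0.75·54))·27.76 = 55.32 ksi, capped at F_nt → F'_nt = 55.32 ksi.
R_n = F'_nt · A_b · n = 55.32 × 0.1963 × 4 = 43.45 kips.
Design strength φR_n = 0.75 × 43.45 = 32.6 kips.

32.6 kips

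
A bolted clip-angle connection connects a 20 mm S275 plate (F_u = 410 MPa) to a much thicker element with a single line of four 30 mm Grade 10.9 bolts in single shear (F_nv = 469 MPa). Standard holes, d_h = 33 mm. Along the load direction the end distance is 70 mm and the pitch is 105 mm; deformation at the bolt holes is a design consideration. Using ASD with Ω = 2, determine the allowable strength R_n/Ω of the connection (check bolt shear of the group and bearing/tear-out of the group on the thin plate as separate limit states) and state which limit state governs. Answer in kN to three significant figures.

Bolt shear: A_b = π·30²/4 = 706.9 mm²; R_n = 469 × 706.9 × 4 × 1 / 1000 = 1326 kN → 1326 / 2 = 663 kN.
Bearing (1.2 l_c t F_u ≤ 2.4 d t F_u): upper limit = 2.4·30·20·410 / 1000 = 590.4 kN.
  Edge l_c = 70 − 33/2 = 53.5 → r_n = 526.4 kN; interior l_c = 105 − 33 = 72 → r_n = 590.4 kN.
  R_n,bearing = 1·526.4 + 3·590.4 = 2298 kN → 2298 / 2 = 1150 kN.
Bolt shear governs: 663 kN.

663 kN (bolt shear governs)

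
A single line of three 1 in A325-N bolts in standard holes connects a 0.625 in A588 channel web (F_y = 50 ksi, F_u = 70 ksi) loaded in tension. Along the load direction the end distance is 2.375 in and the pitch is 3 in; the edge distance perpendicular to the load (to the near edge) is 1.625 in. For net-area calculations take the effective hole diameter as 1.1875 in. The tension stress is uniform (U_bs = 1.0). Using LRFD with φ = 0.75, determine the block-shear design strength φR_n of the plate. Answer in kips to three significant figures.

Shear plane L_v = 2.375 + 2·3 = 8.375 in; A_gv = 8.375 × 0.625 = 5.234 in².
A_nv = (8.375 − 2.5·1.1875) × 0.625 = 3.379 in².
A_nt = (1.625 − 0.5·1.1875) × 0.625 = 0.6445 in².
0.6 F_u A_nv = 141.9 kips; 0.6 F_y A_gv = 157 kips → shear rupture governs the shear term.
R_n = 141.9 + 1.0 × 70 × 0.6445 = 187 kips.
Design strength φR_n = 0.75 × 187 = 140 kips.

140 kips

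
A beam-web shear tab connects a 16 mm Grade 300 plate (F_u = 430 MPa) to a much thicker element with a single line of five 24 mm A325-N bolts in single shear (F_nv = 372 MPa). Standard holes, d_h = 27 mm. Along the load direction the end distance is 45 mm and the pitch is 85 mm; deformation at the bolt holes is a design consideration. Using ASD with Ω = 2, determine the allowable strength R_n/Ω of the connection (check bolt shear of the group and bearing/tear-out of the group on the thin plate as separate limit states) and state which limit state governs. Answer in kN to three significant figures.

Bolt shear: A_b = π·24²/4 = 452.4 mm²; R_n = 372 × 452.4 × 5 × 1 / 1000 = 841.4 kN → 841.4 / 2 = 421 kN.
Bearing (1.2 l_c t F_u ≤ 2.4 d t F_u): upper limit = 2.4·24·16·430 / 1000 = 396.3 kN.
  Edge l_c = 45 − 27/2 = 31.5 → r_n = 260.1 kN; interior l_c = 85 − 27 = 58 → r_n = 396.3 kN.
  R_n,bearing = 1·260.1 + 4·396.3 = 1845 kN → 1845 / 2 = 923 kN.
Bolt shear governs: 421 kN.

421 kN (bolt shear governs)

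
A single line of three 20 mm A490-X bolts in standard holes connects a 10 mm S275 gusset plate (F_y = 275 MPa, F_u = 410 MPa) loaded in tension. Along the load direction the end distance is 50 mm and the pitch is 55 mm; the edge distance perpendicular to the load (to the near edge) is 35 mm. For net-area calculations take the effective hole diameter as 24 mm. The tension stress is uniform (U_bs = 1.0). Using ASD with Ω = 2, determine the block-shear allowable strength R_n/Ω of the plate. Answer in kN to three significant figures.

Shear plane L_v = 50 + 2·55 = 160 mm; A_gv = 160 × 10 = 1600 mm².
A_nv = (160 − 2.5·24) × 10 = 1000 mm².
A_nt = (35 − 0.5·24) × 10 = 230 mm².
0.6 F_u A_nv = 246 kN; 0.6 F_y A_gv = 264 kN → shear rupture governs the shear term.
R_n = 246 + 1.0 × 410 × 230 / 1000 = 340.3 kN.
Allowable strength R_n/Ω = 340.3 / 2 = 170 kN.

170 kN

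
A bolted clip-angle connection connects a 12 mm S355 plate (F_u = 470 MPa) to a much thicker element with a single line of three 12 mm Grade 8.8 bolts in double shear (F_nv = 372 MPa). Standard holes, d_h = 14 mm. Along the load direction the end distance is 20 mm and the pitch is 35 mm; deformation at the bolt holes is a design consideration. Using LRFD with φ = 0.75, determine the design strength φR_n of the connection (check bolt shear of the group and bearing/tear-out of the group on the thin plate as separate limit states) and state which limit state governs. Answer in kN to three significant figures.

Bolt shear: A_b = π·12²/4 = 113.1 mm²; R_n = 372 × 113.1 × 3 × 2 / 1000 = 252.4 kN → 0.75 × 252.4 = 189 kN.
Bearing (1.2 l_c t F_u ≤ 2.4 d t F_u): upper limit = 2.4·12·12·470 / 1000 = 162.4 kN.
  Edge l_c = 20 − 14/2 = 13 → r_n = 87.98 kN; interior l_c = 35 − 14 = 21 → r_n = 142.1 kN.
  R_n,bearing = 1·87.98 + 2·142.1 = 372.2 kN → 0.75 × 372.2 = 279 kN.
Bolt shear governs: 189 kN.

189 kN (bolt shear governs)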